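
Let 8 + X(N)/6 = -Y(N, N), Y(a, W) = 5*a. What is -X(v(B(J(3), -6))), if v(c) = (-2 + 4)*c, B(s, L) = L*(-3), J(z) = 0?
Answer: 1128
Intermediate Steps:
B(s, L) = -3*L
v(c) = 2*c
X(N) = -48 - 30*N (X(N) = -48 + 6*(-5*N) = -48 - 30*N)
-X(v(B(J(3), -6))) = -(-48 - 60*(-3*(-6))) = -(-48 - 60*18) = -(-48 - 30*36) = -(-48 - 1080) = -1*(-1128) = 1128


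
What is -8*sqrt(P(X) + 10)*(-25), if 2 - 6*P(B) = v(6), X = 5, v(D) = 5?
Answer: 100*sqrt(38) ≈ 616.44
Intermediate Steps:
P(B) = -1/2 (P(B) = 1/3 - 1/6*5 = 1/3 - 5/6 = -1/2)
-8*sqrt(P(X) + 10)*(-25) = -8*sqrt(-1/2 + 10)*(-25) = -4*sqrt(38)*(-25) = 100*sqrt(38)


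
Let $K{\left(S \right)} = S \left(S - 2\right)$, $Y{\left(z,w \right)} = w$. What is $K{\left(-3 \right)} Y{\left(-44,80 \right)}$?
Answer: $1200$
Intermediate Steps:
$K{\left(S \right)} = S \left(-2 + S\right)$
$K{\left(-3 \right)} Y{\left(-44,80 \right)} = - 3 \left(-2 - 3\right) 80 = \left(-3\right) \left(-5\right) 80 = 15 \cdot 80 = 1200$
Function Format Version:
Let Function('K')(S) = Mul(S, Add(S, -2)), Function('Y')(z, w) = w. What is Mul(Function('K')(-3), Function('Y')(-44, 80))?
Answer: 1200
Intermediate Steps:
Function('K')(S) = Mul(S, Add(-2, S))
Mul(Function('K')(-3), Function('Y')(-44, 80)) = Mul(Mul(-3, Add(-2, -3)), 80) = Mul(Mul(-3, -5), 80) = Mul(15, 80) = 1200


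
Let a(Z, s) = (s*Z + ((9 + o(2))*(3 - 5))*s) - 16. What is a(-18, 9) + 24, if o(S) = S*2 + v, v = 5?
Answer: -478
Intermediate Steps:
o(S) = 5 + 2*S (o(S) = S*2 + 5 = 2*S + 5 = 5 + 2*S)
a(Z, s) = -16 - 36*s + Z*s (a(Z, s) = (s*Z + ((9 + (5 + 2*2))*(3 - 5))*s) - 16 = (Z*s + ((9 + (5 + 4))*(-2))*s) - 16 = (Z*s + ((9 + 9)*(-2))*s) - 16 = (Z*s + (18*(-2))*s) - 16 = (Z*s - 36*s) - 16 = (-36*s + Z*s) - 16 = -16 - 36*s + Z*s)
a(-18, 9) + 24 = (-16 - 36*9 - 18*9) + 24 = (-16 - 324 - 162) + 24 = -502 + 24 = -478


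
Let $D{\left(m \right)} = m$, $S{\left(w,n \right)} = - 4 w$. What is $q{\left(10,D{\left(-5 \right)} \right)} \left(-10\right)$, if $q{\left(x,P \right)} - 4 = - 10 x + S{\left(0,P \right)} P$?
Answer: $960$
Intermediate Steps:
$q{\left(x,P \right)} = 4 - 10 x$ ($q{\left(x,P \right)} = 4 + \left(- 10 x + \left(-4\right) 0 P\right) = 4 + \left(- 10 x + 0 P\right) = 4 + \left(- 10 x + 0\right) = 4 - 10 x$)
$q{\left(10,D{\left(-5 \right)} \right)} \left(-10\right) = \left(4 - 100\right) \left(-10\right) = \left(-96\right) \left(-10\right) = 960$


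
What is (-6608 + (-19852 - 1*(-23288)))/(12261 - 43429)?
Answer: 793/7792 ≈ 0.10177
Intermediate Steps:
(-6608 + (-19852 - 1*(-23288)))/(12261 - 43429) = (-6608 + (-19852 + 23288))/(-31168) = (-6608 + 3436)*(-1/31168) = -3172*(-1/31168) = 793/7792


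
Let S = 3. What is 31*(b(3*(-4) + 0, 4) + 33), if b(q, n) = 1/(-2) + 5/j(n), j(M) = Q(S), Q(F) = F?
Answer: 6355/6 ≈ 1059.2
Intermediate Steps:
j(M) = 3
b(q, n) = 7/6 (b(q, n) = 1/(-2) + 5/3 = 1*(-½) + 5*(⅓) = -½ + 5/3 = 7/6)
31*(b(3*(-4) + 0, 4) + 33) = 31*(7/6 + 33) = 31*(205/6) = 6355/6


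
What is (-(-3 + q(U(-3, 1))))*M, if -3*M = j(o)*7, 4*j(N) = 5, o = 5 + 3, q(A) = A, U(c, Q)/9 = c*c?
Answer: 455/2 ≈ 227.50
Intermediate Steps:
U(c, Q) = 9*c² (U(c, Q) = 9*(c*c) = 9*c²)
o = 8
j(N) = 5/4 (j(N) = (¼)*5 = 5/4)
M = -35/12 (M = -5*7/12 = -⅓*35/4 = -35/12 ≈ -2.9167)
(-(-3 + q(U(-3, 1))))*M = -(-3 + 9*(-3)²)*(-35/12) = -(-3 + 9*9)*(-35/12) = -(-3 + 81)*(-35/12) = -1*78*(-35/12) = -78*(-35/12) = 455/2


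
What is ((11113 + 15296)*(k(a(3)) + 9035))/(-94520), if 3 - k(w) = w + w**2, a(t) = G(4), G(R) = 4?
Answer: -119078181/47260 ≈ -2519.6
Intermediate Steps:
a(t) = 4
k(w) = 3 - w - w**2 (k(w) = 3 - (w + w**2) = 3 + (-w - w**2) = 3 - w - w**2)
((11113 + 15296)*(k(a(3)) + 9035))/(-94520) = ((11113 + 15296)*((3 - 1*4 - 1*4**2) + 9035))/(-94520) = (26409*((3 - 4 - 1*16) + 9035))*(-1/94520) = (26409*((3 - 4 - 16) + 9035))*(-1/94520) = (26409*(-17 + 9035))*(-1/94520) = (26409*9018)*(-1/94520) = 238156362*(-1/94520) = -119078181/47260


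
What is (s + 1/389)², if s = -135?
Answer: 2757720196/151321 ≈ 18224.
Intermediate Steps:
(s + 1/389)² = (-135 + 1/389)² = (-52514/389)² = 2757720196/151321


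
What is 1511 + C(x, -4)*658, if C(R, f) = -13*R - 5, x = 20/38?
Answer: -119341/19 ≈ -6281.1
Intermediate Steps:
x = 10/19 (x = 20*(1/38) = 10/19 ≈ 0.52632)
C(R, f) = -5 - 13*R
1511 + C(x, -4)*658 = 1511 + (-5 - 13*10/19)*658 = 1511 + (-5 - 130/19)*658 = 1511 - 225/19*658 = 1511 - 148050/19 = -119341/19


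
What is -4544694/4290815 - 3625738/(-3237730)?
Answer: 16857577837/277850008999 ≈ 0.060672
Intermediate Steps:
-4544694/4290815 - 3625738/(-3237730) = -4544694*1/4290815 - 3625738*(-1/3237730) = -4544694/4290815 + 1812869/1618865 = 16857577837/277850008999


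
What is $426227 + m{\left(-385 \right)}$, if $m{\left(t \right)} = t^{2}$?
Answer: $574452$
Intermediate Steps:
$426227 + m{\left(-385 \right)} = 426227 + \left(-385\right)^{2} = 426227 + 148225 = 574452$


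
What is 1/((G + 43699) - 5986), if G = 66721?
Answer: 1/104434 ≈ 9.5754e-6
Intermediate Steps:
1/((G + 43699) - 5986) = 1/((66721 + 43699) - 5986) = 1/(110420 - 5986) = 1/104434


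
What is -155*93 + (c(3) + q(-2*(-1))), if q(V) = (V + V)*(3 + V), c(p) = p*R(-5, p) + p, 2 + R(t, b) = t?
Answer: -14413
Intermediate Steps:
R(t, b) = -2 + t
c(p) = -6*p (c(p) = p*(-2 - 5) + p = p*(-7) + p = -7*p + p = -6*p)
q(V) = 2*V*(3 + V) (q(V) = (2*V)*(3 + V) = 2*V*(3 + V))
-155*93 + (c(3) + q(-2*(-1))) = -155*93 + (-6*3 + 2*(-2*(-1))*(3 - 2*(-1))) = -14415 + (-18 + 2*2*(3 + 2)) = -14415 + (-18 + 2*2*5) = -14415 + (-18 + 20) = -14415 + 2 = -14413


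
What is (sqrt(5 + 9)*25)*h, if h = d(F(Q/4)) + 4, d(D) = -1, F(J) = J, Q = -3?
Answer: 75*sqrt(14) ≈ 280.62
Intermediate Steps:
h = 3 (h = -1 + 4 = 3)
(sqrt(5 + 9)*25)*h = (sqrt(5 + 9)*25)*3 = (sqrt(14)*25)*3 = (25*sqrt(14))*3 = 75*sqrt(14)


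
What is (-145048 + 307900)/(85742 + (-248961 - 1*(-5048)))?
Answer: -162852/158171 ≈ -1.0296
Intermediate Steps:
(-145048 + 307900)/(85742 + (-248961 - 1*(-5048))) = 162852/(85742 + (-248961 + 5048)) = 162852/(85742 - 243913) = 162852/(-158171) = 162852*(-1/158171) = -162852/158171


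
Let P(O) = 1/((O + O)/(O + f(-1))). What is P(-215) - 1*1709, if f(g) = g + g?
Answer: -734653/430 ≈ -1708.5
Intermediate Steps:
f(g) = 2*g
P(O) = (-2 + O)/(2*O) (P(O) = 1/((O + O)/(O + 2*(-1))) = 1/((2*O)/(O - 2)) = 1/((2*O)/(-2 + O)) = 1/(2*O/(-2 + O)) = (-2 + O)/(2*O))
P(-215) - 1*1709 = (1/2)*(-2 - 215)/(-215) - 1*1709 = (1/2)*(-1/215)*(-217) - 1709 = 217/430 - 1709 = -734653/430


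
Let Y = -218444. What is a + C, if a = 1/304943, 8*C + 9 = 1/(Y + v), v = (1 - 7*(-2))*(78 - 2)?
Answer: -596386569559/530122669376 ≈ -1.1250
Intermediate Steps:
v = 1140 (v = (1 + 14)*76 = 15*76 = 1140)
C = -1955737/1738432 (C = -9/8 + 1/(8*(-218444 + 1140)) = -9/8 + (1/8)/(-217304) = -9/8 + (1/8)*(-1/217304) = -9/8 - 1/1738432 = -1955737/1738432 ≈ -1.1250)
a = 1/304943 ≈ 3.2793e-6
a + C = 1/304943 - 1955737/1738432 = -596386569559/530122669376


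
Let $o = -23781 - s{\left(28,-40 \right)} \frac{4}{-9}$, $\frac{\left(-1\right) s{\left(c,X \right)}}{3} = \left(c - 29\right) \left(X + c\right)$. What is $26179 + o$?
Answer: $2382$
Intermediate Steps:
$s{\left(c,X \right)} = - 3 \left(-29 + c\right) \left(X + c\right)$ ($s{\left(c,X \right)} = - 3 \left(c - 29\right) \left(X + c\right) = - 3 \left(-29 + c\right) \left(X + c\right)$)
$o = -23797$ ($o = -23781 - \left(- 3 \cdot 28^{2} + 87 \left(-40\right) + 87 \cdot 28 - \left(-120\right) 28\right) \frac{4}{-9} = -23781 - \left(\left(-3\right) 784 - 3480 + 2436 + 3360\right) 4 \left(- \frac{1}{9}\right) = -23781 - \left(-2352 - 3480 + 2436 + 3360\right) \left(- \frac{4}{9}\right) = -23781 - \left(-36\right) \left(- \frac{4}{9}\right) = -23781 - 16 = -23797$)
$26179 + o = 26179 - 23797 = 2382$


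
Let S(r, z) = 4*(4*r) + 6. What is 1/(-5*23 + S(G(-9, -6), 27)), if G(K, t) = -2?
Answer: -1/141 ≈ -0.0070922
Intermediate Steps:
S(r, z) = 6 + 16*r (S(r, z) = 16*r + 6 = 6 + 16*r)
1/(-5*23 + S(G(-9, -6), 27)) = 1/(-5*23 + (6 + 16*(-2))) = 1/(-115 + (6 - 32)) = 1/(-115 - 26) = 1/(-141) = -1/141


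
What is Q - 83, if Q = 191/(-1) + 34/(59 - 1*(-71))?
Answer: -17793/65 ≈ -273.74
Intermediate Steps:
Q = -12398/65 (Q = 191*(-1) + 34/(59 + 71) = -191 + 34/130 = -191 + 34*(1/130) = -191 + 17/65 = -12398/65 ≈ -190.74)
Q - 83 = -12398/65 - 83 = -17793/65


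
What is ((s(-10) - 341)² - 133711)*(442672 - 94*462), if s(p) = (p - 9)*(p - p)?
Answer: -6958822920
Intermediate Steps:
s(p) = 0 (s(p) = (-9 + p)*0 = 0)
((s(-10) - 341)² - 133711)*(442672 - 94*462) = ((0 - 341)² - 133711)*(442672 - 94*462) = ((-341)² - 133711)*(442672 - 43428) = (116281 - 133711)*399244 = -17430*399244 = -6958822920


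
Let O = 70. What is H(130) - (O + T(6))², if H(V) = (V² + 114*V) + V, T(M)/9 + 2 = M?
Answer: 20614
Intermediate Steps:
T(M) = -18 + 9*M
H(V) = V² + 115*V
H(130) - (O + T(6))² = 130*(115 + 130) - (70 + (-18 + 9*6))² = 130*245 - (70 + (-18 + 54))² = 31850 - (70 + 36)² = 31850 - 1*106² = 31850 - 1*11236 = 31850 - 11236 = 20614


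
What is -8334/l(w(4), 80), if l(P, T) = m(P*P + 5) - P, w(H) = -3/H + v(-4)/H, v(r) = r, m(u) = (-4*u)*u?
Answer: 533376/16529 ≈ 32.269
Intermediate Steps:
m(u) = -4*u**2
w(H) = -7/H (w(H) = -3/H - 4/H = -7/H)
l(P, T) = -P - 4*(5 + P**2)**2 (l(P, T) = -4*(P*P + 5)**2 - P = -4*(P**2 + 5)**2 - P = -4*(5 + P**2)**2 - P = -P - 4*(5 + P**2)**2)
-8334/l(w(4), 80) = -8334/(-(-7)/4 - 4*(5 + (-7/4)**2)**2) = -8334/(-(-7)/4 - 4*(5 + (-7*1/4)**2)**2) = -8334/(-1*(-7/4) - 4*(5 + (-7/4)**2)**2) = -8334/(7/4 - 4*(5 + 49/16)**2) = -8334/(7/4 - 4*(129/16)**2) = -8334/(7/4 - 4*16641/256) = -8334/(7/4 - 16641/64) = -8334/(-16529/64) = -8334*(-64/16529) = 533376/16529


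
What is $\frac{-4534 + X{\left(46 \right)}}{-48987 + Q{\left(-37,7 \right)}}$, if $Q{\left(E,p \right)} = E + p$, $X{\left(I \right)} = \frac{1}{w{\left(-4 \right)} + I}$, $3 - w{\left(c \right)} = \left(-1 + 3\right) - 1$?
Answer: $\frac{217631}{2352816} \approx 0.092498$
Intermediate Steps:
$w{\left(c \right)} = 2$ ($w{\left(c \right)} = 3 - \left(\left(-1 + 3\right) - 1\right) = 3 - \left(2 - 1\right) = 3 - 1 = 2$)
$X{\left(I \right)} = \frac{1}{2 + I}$
$\frac{-4534 + X{\left(46 \right)}}{-48987 + Q{\left(-37,7 \right)}} = \frac{-4534 + \frac{1}{2 + 46}}{-48987 + \left(-37 + 7\right)} = \frac{-4534 + \frac{1}{48}}{-48987 - 30} = \frac{-4534 + \frac{1}{48}}{-49017} = \left(- \frac{217631}{48}\right) \left(- \frac{1}{49017}\right) = \frac{217631}{2352816}$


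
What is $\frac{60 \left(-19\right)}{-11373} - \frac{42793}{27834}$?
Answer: $- \frac{151651343}{105518694} \approx -1.4372$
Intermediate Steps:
$\frac{60 \left(-19\right)}{-11373} - \frac{42793}{27834} = \left(-1140\right) \left(- \frac{1}{11373}\right) - \frac{42793}{27834} = \frac{380}{3791} - \frac{42793}{27834} = - \frac{151651343}{105518694}$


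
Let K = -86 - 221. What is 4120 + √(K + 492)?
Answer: 4120 + √185 ≈ 4133.6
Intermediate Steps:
K = -307
4120 + √(K + 492) = 4120 + √(-307 + 492) = 4120 + √185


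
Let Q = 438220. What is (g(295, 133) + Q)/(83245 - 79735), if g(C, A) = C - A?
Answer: 219191/1755 ≈ 124.90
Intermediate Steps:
(g(295, 133) + Q)/(83245 - 79735) = ((295 - 1*133) + 438220)/(83245 - 79735) = ((295 - 133) + 438220)/3510 = (162 + 438220)*(1/3510) = 438382*(1/3510) = 219191/1755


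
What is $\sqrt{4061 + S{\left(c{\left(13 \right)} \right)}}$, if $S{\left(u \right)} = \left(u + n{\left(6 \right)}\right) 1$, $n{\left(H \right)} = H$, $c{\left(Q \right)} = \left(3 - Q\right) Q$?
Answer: $\sqrt{3937} \approx 62.746$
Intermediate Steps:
$c{\left(Q \right)} = Q \left(3 - Q\right)$
$S{\left(u \right)} = 6 + u$ ($S{\left(u \right)} = \left(u + 6\right) 1 = \left(6 + u\right) 1 = 6 + u$)
$\sqrt{4061 + S{\left(c{\left(13 \right)} \right)}} = \sqrt{4061 + \left(6 + 13 \left(3 - 13\right)\right)} = \sqrt{4061 + \left(6 + 13 \left(-10\right)\right)} = \sqrt{4061 + \left(6 - 130\right)} = \sqrt{4061 - 124} = \sqrt{3937}$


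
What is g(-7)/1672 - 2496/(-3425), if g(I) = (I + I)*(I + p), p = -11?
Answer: 1259103/1431650 ≈ 0.87948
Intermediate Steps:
g(I) = 2*I*(-11 + I) (g(I) = (I + I)*(I - 11) = (2*I)*(-11 + I) = 2*I*(-11 + I))
g(-7)/1672 - 2496/(-3425) = (2*(-7)*(-11 - 7))/1672 - 2496/(-3425) = (2*(-7)*(-18))*(1/1672) - 2496*(-1/3425) = 252*(1/1672) + 2496/3425 = 63/418 + 2496/3425 = 1259103/1431650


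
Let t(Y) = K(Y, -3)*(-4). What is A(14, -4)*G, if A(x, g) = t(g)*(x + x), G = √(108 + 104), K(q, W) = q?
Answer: 896*√53 ≈ 6523.0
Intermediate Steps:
t(Y) = -4*Y (t(Y) = Y*(-4) = -4*Y)
G = 2*√53 (G = √212 = 2*√53 ≈ 14.560)
A(x, g) = -8*g*x (A(x, g) = (-4*g)*(x + x) = (-4*g)*(2*x) = -8*g*x)
A(14, -4)*G = (-8*(-4)*14)*(2*√53) = 448*(2*√53) = 896*√53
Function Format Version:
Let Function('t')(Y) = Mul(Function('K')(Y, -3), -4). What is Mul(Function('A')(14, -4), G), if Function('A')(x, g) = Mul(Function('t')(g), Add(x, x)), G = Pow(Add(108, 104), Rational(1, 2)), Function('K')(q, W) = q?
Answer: Mul(896, Pow(53, Rational(1, 2))) ≈ 6523.0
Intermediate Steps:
Function('t')(Y) = Mul(-4, Y) (Function('t')(Y) = Mul(Y, -4) = Mul(-4, Y))
G = Mul(2, Pow(53, Rational(1, 2))) (G = Pow(212, Rational(1, 2)) = Mul(2, Pow(53, Rational(1, 2))) ≈ 14.560)
Function('A')(x, g) = Mul(-8, g, x) (Function('A')(x, g) = Mul(Mul(-4, g), Add(x, x)) = Mul(Mul(-4, g), Mul(2, x)) = Mul(-8, g, x))
Mul(Function('A')(14, -4), G) = Mul(Mul(-8, -4, 14), Mul(2, Pow(53, Rational(1, 2)))) = Mul(448, Mul(2, Pow(53, Rational(1, 2)))) = Mul(896, Pow(53, Rational(1, 2)))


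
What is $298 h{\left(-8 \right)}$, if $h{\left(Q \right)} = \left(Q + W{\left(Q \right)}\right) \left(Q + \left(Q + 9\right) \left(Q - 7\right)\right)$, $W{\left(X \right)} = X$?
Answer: $109664$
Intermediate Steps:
$h{\left(Q \right)} = 2 Q \left(Q + \left(-7 + Q\right) \left(9 + Q\right)\right)$ ($h{\left(Q \right)} = \left(Q + Q\right) \left(Q + \left(Q + 9\right) \left(Q - 7\right)\right) = 2 Q \left(Q + \left(9 + Q\right) \left(-7 + Q\right)\right) = 2 Q \left(Q + \left(-7 + Q\right) \left(9 + Q\right)\right)$)
$298 h{\left(-8 \right)} = 298 \cdot 2 \left(-8\right) \left(-63 + \left(-8\right)^{2} + 3 \left(-8\right)\right) = 298 \cdot 2 \left(-8\right) \left(-63 + 64 - 24\right) = 298 \cdot 2 \left(-8\right) \left(-23\right) = 298 \cdot 368 = 109664$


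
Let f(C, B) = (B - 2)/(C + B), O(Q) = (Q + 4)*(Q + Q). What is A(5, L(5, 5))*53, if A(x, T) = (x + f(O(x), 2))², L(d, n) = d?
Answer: 1325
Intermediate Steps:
O(Q) = 2*Q*(4 + Q) (O(Q) = (4 + Q)*(2*Q) = 2*Q*(4 + Q))
f(C, B) = (-2 + B)/(B + C)
A(x, T) = x² (A(x, T) = (x + (-2 + 2)/(2 + 2*x*(4 + x)))² = (x + 0/(2 + 2*x*(4 + x)))² = (x + 0)² = x²)
A(5, L(5, 5))*53 = 5²*53 = 25*53 = 1325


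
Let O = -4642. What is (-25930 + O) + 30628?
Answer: 56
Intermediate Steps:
(-25930 + O) + 30628 = (-25930 - 4642) + 30628 = -30572 + 30628 = 56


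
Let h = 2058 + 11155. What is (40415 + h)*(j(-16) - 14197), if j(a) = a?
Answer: -762214764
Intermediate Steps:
h = 13213
(40415 + h)*(j(-16) - 14197) = (40415 + 13213)*(-16 - 14197) = 53628*(-14213) = -762214764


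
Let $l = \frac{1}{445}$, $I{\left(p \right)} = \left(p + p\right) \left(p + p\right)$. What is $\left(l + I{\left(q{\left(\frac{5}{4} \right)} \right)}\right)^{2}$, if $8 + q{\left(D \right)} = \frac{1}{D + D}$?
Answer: $\frac{264266936761}{4950625} \approx 53381.0$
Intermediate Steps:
$q{\left(D \right)} = -8 + \frac{1}{2 D}$ ($q{\left(D \right)} = -8 + \frac{1}{D + D} = -8 + \frac{1}{2 D}$)
$I{\left(p \right)} = 4 p^{2}$ ($I{\left(p \right)} = 2 p 2 p = 4 p^{2}$)
$l = \frac{1}{445} \approx 0.0022472$
$\left(l + I{\left(q{\left(\frac{5}{4} \right)} \right)}\right)^{2} = \left(\frac{1}{445} + 4 \left(-8 + \frac{1}{2 \cdot \frac{5}{4}}\right)^{2}\right)^{2} = \left(\frac{1}{445} + 4 \left(-8 + \frac{1}{2} \cdot \frac{4}{5}\right)^{2}\right)^{2} = \left(\frac{1}{445} + 4 \left(-8 + \frac{2}{5}\right)^{2}\right)^{2} = \left(\frac{1}{445} + 4 \left(- \frac{38}{5}\right)^{2}\right)^{2} = \left(\frac{1}{445} + 4 \cdot \frac{1444}{25}\right)^{2} = \left(\frac{1}{445} + \frac{5776}{25}\right)^{2} = \left(\frac{514069}{2225}\right)^{2} = \frac{264266936761}{4950625}$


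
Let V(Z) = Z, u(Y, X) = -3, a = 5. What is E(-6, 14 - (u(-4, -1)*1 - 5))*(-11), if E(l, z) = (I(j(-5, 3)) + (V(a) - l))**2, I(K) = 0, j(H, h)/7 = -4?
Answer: -1331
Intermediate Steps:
j(H, h) = -28 (j(H, h) = 7*(-4) = -28)
E(l, z) = (5 - l)**2 (E(l, z) = (0 + (5 - l))**2 = (5 - l)**2)
E(-6, 14 - (u(-4, -1)*1 - 5))*(-11) = (5 - 1*(-6))**2*(-11) = (5 + 6)**2*(-11) = 11**2*(-11) = 121*(-11) = -1331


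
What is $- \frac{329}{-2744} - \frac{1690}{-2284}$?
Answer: $\frac{192457}{223832} \approx 0.85983$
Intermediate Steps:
$- \frac{329}{-2744} - \frac{1690}{-2284} = \left(-329\right) \left(- \frac{1}{2744}\right) - - \frac{845}{1142} = \frac{47}{392} + \frac{845}{1142} = \frac{192457}{223832}$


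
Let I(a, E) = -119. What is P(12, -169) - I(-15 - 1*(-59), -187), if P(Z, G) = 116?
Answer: 235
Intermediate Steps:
P(12, -169) - I(-15 - 1*(-59), -187) = 116 - 1*(-119) = 116 + 119 = 235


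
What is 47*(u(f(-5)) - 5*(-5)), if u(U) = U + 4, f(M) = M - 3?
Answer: 987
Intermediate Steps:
f(M) = -3 + M
u(U) = 4 + U
47*(u(f(-5)) - 5*(-5)) = 47*((4 + (-3 - 5)) - 5*(-5)) = 47*((4 - 8) + 25) = 47*(-4 + 25) = 47*21 = 987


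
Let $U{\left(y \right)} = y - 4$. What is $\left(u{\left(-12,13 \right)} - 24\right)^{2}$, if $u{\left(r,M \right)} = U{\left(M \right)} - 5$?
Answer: $400$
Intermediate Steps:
$U{\left(y \right)} = -4 + y$
$u{\left(r,M \right)} = -9 + M$ ($u{\left(r,M \right)} = \left(-4 + M\right) - 5 = -9 + M$)
$\left(u{\left(-12,13 \right)} - 24\right)^{2} = \left(\left(-9 + 13\right) - 24\right)^{2} = \left(4 - 24\right)^{2} = \left(-20\right)^{2} = 400$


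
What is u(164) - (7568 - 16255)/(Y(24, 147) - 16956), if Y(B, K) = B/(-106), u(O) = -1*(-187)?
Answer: 167592749/898680 ≈ 186.49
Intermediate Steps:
u(O) = 187
Y(B, K) = -B/106 (Y(B, K) = B*(-1/106) = -B/106)
u(164) - (7568 - 16255)/(Y(24, 147) - 16956) = 187 - (7568 - 16255)/(-1/106*24 - 16956) = 187 - (-8687)/(-12/53 - 16956) = 187 - (-8687)/(-898680/53) = 187 - (-8687)*(-53)/898680 = 187 - 1*460411/898680 = 187 - 460411/898680 = 167592749/898680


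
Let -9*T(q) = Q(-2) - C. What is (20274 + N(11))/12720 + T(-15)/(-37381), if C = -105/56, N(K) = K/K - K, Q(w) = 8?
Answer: 1136253811/713229480 ≈ 1.5931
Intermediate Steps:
N(K) = 1 - K
C = -15/8 (C = -105*1/56 = -15/8 ≈ -1.8750)
T(q) = -79/72 (T(q) = -(8 - 1*(-15/8))/9 = -(8 + 15/8)/9 = -⅑*79/8 = -79/72)
(20274 + N(11))/12720 + T(-15)/(-37381) = (20274 + (1 - 1*11))/12720 - 79/72/(-37381) = (20274 + (1 - 11))*(1/12720) - 79/72*(-1/37381) = (20274 - 10)*(1/12720) + 79/2691432 = 20264*(1/12720) + 79/2691432 = 2533/1590 + 79/2691432 = 1136253811/713229480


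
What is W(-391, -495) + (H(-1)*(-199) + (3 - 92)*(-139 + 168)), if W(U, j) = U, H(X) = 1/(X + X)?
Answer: -5745/2 ≈ -2872.5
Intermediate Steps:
H(X) = 1/(2*X)
W(-391, -495) + (H(-1)*(-199) + (3 - 92)*(-139 + 168)) = -391 + (((1/2)/(-1))*(-199) + (3 - 92)*(-139 + 168)) = -391 + (((1/2)*(-1))*(-199) - 89*29) = -391 + (-1/2*(-199) - 2581) = -391 + (199/2 - 2581) = -391 - 4963/2 = -5745/2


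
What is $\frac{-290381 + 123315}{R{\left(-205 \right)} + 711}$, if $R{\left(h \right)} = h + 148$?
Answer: $- \frac{83533}{327} \approx -255.45$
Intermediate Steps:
$R{\left(h \right)} = 148 + h$
$\frac{-290381 + 123315}{R{\left(-205 \right)} + 711} = \frac{-290381 + 123315}{\left(148 - 205\right) + 711} = - \frac{167066}{-57 + 711} = - \frac{167066}{654} = \left(-167066\right) \frac{1}{654} = - \frac{83533}{327}$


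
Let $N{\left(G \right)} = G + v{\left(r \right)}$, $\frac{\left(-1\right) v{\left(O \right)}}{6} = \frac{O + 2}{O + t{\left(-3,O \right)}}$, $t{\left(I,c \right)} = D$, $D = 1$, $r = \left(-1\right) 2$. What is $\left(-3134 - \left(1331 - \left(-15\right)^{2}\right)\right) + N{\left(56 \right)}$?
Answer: $-4184$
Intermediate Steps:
$r = -2$
$t{\left(I,c \right)} = 1$
$v{\left(O \right)} = - \frac{6 \left(2 + O\right)}{1 + O}$ ($v{\left(O \right)} = - 6 \frac{O + 2}{O + 1} = - 6 \frac{2 + O}{1 + O} = - \frac{6 \left(2 + O\right)}{1 + O}$)
$N{\left(G \right)} = G$ ($N{\left(G \right)} = G + \frac{6 \left(-2 - -2\right)}{1 - 2} = G + \frac{6 \left(-2 + 2\right)}{-1} = G + 6 \left(-1\right) 0 = G + 0 = G$)
$\left(-3134 - \left(1331 - \left(-15\right)^{2}\right)\right) + N{\left(56 \right)} = \left(-3134 - \left(1331 - \left(-15\right)^{2}\right)\right) + 56 = \left(-3134 + \left(225 - 1331\right)\right) + 56 = \left(-3134 - 1106\right) + 56 = -4240 + 56 = -4184$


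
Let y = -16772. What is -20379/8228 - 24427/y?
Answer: -8800702/8625001 ≈ -1.0204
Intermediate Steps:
-20379/8228 - 24427/y = -20379/8228 - 24427/(-16772) = -20379*1/8228 - 24427*(-1/16772) = -20379/8228 + 24427/16772 = -8800702/8625001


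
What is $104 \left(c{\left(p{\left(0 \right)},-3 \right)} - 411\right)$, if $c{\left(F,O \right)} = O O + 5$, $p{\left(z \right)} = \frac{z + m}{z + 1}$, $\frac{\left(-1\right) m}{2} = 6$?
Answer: $-41288$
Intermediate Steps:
$m = -12$ ($m = \left(-2\right) 6 = -12$)
$p{\left(z \right)} = \frac{-12 + z}{1 + z}$ ($p{\left(z \right)} = \frac{z - 12}{z + 1} = \frac{-12 + z}{1 + z}$)
$c{\left(F,O \right)} = 5 + O^{2}$ ($c{\left(F,O \right)} = O^{2} + 5 = 5 + O^{2}$)
$104 \left(c{\left(p{\left(0 \right)},-3 \right)} - 411\right) = 104 \left(\left(5 + \left(-3\right)^{2}\right) - 411\right) = 104 \left(\left(5 + 9\right) - 411\right) = 104 \left(14 - 411\right) = 104 \left(-397\right) = -41288$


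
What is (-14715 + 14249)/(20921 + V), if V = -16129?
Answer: -233/2396 ≈ -0.097245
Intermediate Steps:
(-14715 + 14249)/(20921 + V) = (-14715 + 14249)/(20921 - 16129) = -466/4792 = -466*1/4792 = -233/2396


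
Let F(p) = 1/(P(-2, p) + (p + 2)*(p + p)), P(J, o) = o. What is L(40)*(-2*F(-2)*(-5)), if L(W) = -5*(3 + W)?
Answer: 1075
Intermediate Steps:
F(p) = 1/(p + 2*p*(2 + p)) (F(p) = 1/(p + (p + 2)*(p + p)) = 1/(p + (2 + p)*(2*p)) = 1/(p + 2*p*(2 + p)))
L(W) = -15 - 5*W
L(40)*(-2*F(-2)*(-5)) = (-15 - 5*40)*(-2/((-2)*(5 + 2*(-2)))*(-5)) = (-15 - 200)*(-(-1)/(5 - 4)*(-5)) = -215*(-(-1)/1)*(-5) = -215*(-(-1))*(-5) = -215*(-2*(-½))*(-5) = -215*(-5) = 1075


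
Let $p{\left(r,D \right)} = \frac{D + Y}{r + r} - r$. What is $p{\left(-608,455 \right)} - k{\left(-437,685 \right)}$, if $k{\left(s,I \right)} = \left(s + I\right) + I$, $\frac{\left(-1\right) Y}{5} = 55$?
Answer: $- \frac{98845}{304} \approx -325.15$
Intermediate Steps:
$Y = -275$ ($Y = \left(-5\right) 55 = -275$)
$k{\left(s,I \right)} = s + 2 I$ ($k{\left(s,I \right)} = \left(I + s\right) + I = s + 2 I$)
$p{\left(r,D \right)} = - r + \frac{-275 + D}{2 r}$ ($p{\left(r,D \right)} = \frac{D - 275}{r + r} - r = \frac{-275 + D}{2 r} - r = - r + \frac{-275 + D}{2 r}$)
$p{\left(-608,455 \right)} - k{\left(-437,685 \right)} = \frac{-275 + 455 - 2 \left(-608\right)^{2}}{2 \left(-608\right)} - \left(-437 + 2 \cdot 685\right) = \frac{1}{2} \left(- \frac{1}{608}\right) \left(-275 + 455 - 739328\right) - \left(-437 + 1370\right) = \frac{1}{2} \left(- \frac{1}{608}\right) \left(-275 + 455 - 739328\right) - 933 = \frac{1}{2} \left(- \frac{1}{608}\right) \left(-739148\right) - 933 = \frac{184787}{304} - 933 = - \frac{98845}{304}$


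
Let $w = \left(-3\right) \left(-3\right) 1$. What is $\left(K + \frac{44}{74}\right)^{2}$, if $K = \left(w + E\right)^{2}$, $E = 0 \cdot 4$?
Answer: $\frac{9114361}{1369} \approx 6657.7$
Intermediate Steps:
$E = 0$
$w = 9$ ($w = 9 \cdot 1 = 9$)
$K = 81$ ($K = \left(9 + 0\right)^{2} = 9^{2} = 81$)
$\left(K + \frac{44}{74}\right)^{2} = \left(81 + \frac{44}{74}\right)^{2} = \left(81 + 44 \cdot \frac{1}{74}\right)^{2} = \left(81 + \frac{22}{37}\right)^{2} = \left(\frac{3019}{37}\right)^{2} = \frac{9114361}{1369}$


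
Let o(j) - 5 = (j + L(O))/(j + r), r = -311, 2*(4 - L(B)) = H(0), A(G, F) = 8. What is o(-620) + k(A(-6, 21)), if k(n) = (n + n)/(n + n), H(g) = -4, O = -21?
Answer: 6200/931 ≈ 6.6595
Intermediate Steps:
L(B) = 6 (L(B) = 4 - ½*(-4) = 4 + 2 = 6)
k(n) = 1 (k(n) = (2*n)/((2*n)) = (2*n)*(1/(2*n)) = 1)
o(j) = 5 + (6 + j)/(-311 + j) (o(j) = 5 + (j + 6)/(j - 311) = 5 + (6 + j)/(-311 + j))
o(-620) + k(A(-6, 21)) = (-1549 + 6*(-620))/(-311 - 620) + 1 = (-1549 - 3720)/(-931) + 1 = -1/931*(-5269) + 1 = 5269/931 + 1 = 6200/931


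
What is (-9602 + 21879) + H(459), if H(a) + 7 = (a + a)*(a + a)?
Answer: 854994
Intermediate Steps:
H(a) = -7 + 4*a² (H(a) = -7 + (a + a)*(a + a) = -7 + (2*a)*(2*a) = -7 + 4*a²)
(-9602 + 21879) + H(459) = (-9602 + 21879) + (-7 + 4*459²) = 12277 + (-7 + 4*210681) = 12277 + (-7 + 842724) = 12277 + 842717 = 854994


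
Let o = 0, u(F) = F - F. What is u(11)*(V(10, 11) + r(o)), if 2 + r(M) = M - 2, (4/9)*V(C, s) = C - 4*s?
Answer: 0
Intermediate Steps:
u(F) = 0
V(C, s) = -9*s + 9*C/4 (V(C, s) = 9*(C - 4*s)/4 = -9*s + 9*C/4)
r(M) = -4 + M (r(M) = -2 + (M - 2) = -2 + (-2 + M) = -4 + M)
u(11)*(V(10, 11) + r(o)) = 0*((-9*11 + (9/4)*10) + (-4 + 0)) = 0*((-99 + 45/2) - 4) = 0*(-153/2 - 4) = 0*(-161/2) = 0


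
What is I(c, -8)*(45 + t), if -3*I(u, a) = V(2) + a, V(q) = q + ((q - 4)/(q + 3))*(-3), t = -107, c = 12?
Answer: -496/5 ≈ -99.200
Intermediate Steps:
V(q) = q - 3*(-4 + q)/(3 + q) (V(q) = q + ((-4 + q)/(3 + q))*(-3) = q - 3*(-4 + q)/(3 + q))
I(u, a) = -16/15 - a/3 (I(u, a) = -((12 + 2²)/(3 + 2) + a)/3 = -((12 + 4)/5 + a)/3 = -((⅕)*16 + a)/3 = -(16/5 + a)/3 = -16/15 - a/3)
I(c, -8)*(45 + t) = (-16/15 - ⅓*(-8))*(45 - 107) = (-16/15 + 8/3)*(-62) = (8/5)*(-62) = -496/5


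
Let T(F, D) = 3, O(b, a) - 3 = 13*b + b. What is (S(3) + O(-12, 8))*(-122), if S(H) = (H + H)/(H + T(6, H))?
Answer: 20008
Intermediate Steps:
O(b, a) = 3 + 14*b (O(b, a) = 3 + (13*b + b) = 3 + 14*b)
S(H) = 2*H/(3 + H) (S(H) = (H + H)/(H + 3) = (2*H)/(3 + H) = 2*H/(3 + H))
(S(3) + O(-12, 8))*(-122) = (2*3/(3 + 3) + (3 + 14*(-12)))*(-122) = (2*3/6 + (3 - 168))*(-122) = (2*3*(1/6) - 165)*(-122) = (1 - 165)*(-122) = -164*(-122) = 20008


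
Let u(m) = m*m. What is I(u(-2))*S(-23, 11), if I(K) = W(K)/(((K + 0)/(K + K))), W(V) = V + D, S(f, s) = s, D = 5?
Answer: 198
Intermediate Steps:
W(V) = 5 + V (W(V) = V + 5 = 5 + V)
u(m) = m²
I(K) = 10 + 2*K (I(K) = (5 + K)/(((K + 0)/(K + K))) = (5 + K)/((K/((2*K)))) = (5 + K)/((K*(1/(2*K)))) = (5 + K)/(½) = (5 + K)*2 = 10 + 2*K)
I(u(-2))*S(-23, 11) = (10 + 2*(-2)²)*11 = (10 + 2*4)*11 = (10 + 8)*11 = 18*11 = 198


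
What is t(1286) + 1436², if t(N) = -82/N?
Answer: 1325927687/643 ≈ 2.0621e+6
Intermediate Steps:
t(1286) + 1436² = -82/1286 + 1436² = -82*1/1286 + 2062096 = -41/643 + 2062096 = 1325927687/643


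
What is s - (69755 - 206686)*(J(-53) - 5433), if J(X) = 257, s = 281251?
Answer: -708473605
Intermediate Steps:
s - (69755 - 206686)*(J(-53) - 5433) = 281251 - (69755 - 206686)*(257 - 5433) = 281251 - (-136931)*(-5176) = 281251 - 1*708754856 = 281251 - 708754856 = -708473605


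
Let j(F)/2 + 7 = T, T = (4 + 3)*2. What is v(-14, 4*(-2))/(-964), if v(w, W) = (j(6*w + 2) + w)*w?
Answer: 0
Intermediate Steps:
T = 14 (T = 7*2 = 14)
j(F) = 14 (j(F) = -14 + 2*14 = -14 + 28 = 14)
v(w, W) = w*(14 + w) (v(w, W) = (14 + w)*w = w*(14 + w))
v(-14, 4*(-2))/(-964) = -14*(14 - 14)/(-964) = -14*0*(-1/964) = 0*(-1/964) = 0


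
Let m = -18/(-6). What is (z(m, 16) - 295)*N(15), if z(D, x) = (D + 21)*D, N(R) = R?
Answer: -3345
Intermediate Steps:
m = 3 (m = -18*(-1/6) = 3)
z(D, x) = D*(21 + D) (z(D, x) = (21 + D)*D = D*(21 + D))
(z(m, 16) - 295)*N(15) = (3*(21 + 3) - 295)*15 = (3*24 - 295)*15 = (72 - 295)*15 = -223*15 = -3345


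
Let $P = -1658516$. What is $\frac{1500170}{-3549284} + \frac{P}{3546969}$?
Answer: $- \frac{5603800393637}{6294600160098} \approx -0.89025$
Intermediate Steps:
$\frac{1500170}{-3549284} + \frac{P}{3546969} = \frac{1500170}{-3549284} - \frac{1658516}{3546969} = 1500170 \left(- \frac{1}{3549284}\right) - \frac{1658516}{3546969} = - \frac{750085}{1774642} - \frac{1658516}{3546969} = - \frac{5603800393637}{6294600160098}$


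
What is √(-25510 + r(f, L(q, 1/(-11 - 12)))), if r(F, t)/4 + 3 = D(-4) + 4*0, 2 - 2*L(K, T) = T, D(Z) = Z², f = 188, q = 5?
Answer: I*√25458 ≈ 159.56*I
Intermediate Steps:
L(K, T) = 1 - T/2
r(F, t) = 52 (r(F, t) = -12 + 4*((-4)² + 4*0) = -12 + 4*(16 + 0) = -12 + 4*16 = -12 + 64 = 52)
√(-25510 + r(f, L(q, 1/(-11 - 12)))) = √(-25510 + 52) = √(-25458) = I*√25458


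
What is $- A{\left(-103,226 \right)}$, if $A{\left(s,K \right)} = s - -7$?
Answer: $96$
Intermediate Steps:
$A{\left(s,K \right)} = 7 + s$ ($A{\left(s,K \right)} = s + 7 = 7 + s$)
$- A{\left(-103,226 \right)} = - (7 - 103) = \left(-1\right) \left(-96\right) = 96$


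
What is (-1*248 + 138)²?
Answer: 12100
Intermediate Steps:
(-1*248 + 138)² = (-248 + 138)² = (-110)² = 12100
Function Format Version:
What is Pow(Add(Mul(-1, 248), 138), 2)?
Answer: 12100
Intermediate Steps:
Pow(Add(Mul(-1, 248), 138), 2) = Pow(Add(-248, 138), 2) = Pow(-110, 2) = 12100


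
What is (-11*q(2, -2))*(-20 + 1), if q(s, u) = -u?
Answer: 418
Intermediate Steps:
(-11*q(2, -2))*(-20 + 1) = (-(-11)*(-2))*(-20 + 1) = -11*2*(-19) = -22*(-19) = 418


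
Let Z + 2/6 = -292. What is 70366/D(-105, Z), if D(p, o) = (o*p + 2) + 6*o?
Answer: 70366/28943 ≈ 2.4312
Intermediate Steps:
Z = -877/3 (Z = -⅓ - 292 = -877/3 ≈ -292.33)
D(p, o) = 2 + 6*o + o*p (D(p, o) = (2 + o*p) + 6*o = 2 + 6*o + o*p)
70366/D(-105, Z) = 70366/(2 + 6*(-877/3) - 877/3*(-105)) = 70366/(2 - 1754 + 30695) = 70366/28943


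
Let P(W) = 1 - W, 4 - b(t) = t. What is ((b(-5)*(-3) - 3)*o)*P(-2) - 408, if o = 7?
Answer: -1038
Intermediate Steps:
b(t) = 4 - t
((b(-5)*(-3) - 3)*o)*P(-2) - 408 = (((4 - 1*(-5))*(-3) - 3)*7)*(1 - 1*(-2)) - 408 = (((4 + 5)*(-3) - 3)*7)*(1 + 2) - 408 = ((9*(-3) - 3)*7)*3 - 408 = ((-27 - 3)*7)*3 - 408 = -30*7*3 - 408 = -210*3 - 408 = -630 - 408 = -1038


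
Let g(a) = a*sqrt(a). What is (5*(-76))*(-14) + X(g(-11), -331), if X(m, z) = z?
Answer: 4989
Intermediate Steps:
g(a) = a**(3/2)
(5*(-76))*(-14) + X(g(-11), -331) = (5*(-76))*(-14) - 331 = -380*(-14) - 331 = 5320 - 331 = 4989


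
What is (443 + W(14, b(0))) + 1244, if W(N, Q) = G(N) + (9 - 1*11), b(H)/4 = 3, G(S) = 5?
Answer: 1690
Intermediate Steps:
b(H) = 12 (b(H) = 4*3 = 12)
W(N, Q) = 3 (W(N, Q) = 5 + (9 - 1*11) = 5 + (9 - 11) = 5 - 2 = 3)
(443 + W(14, b(0))) + 1244 = (443 + 3) + 1244 = 446 + 1244 = 1690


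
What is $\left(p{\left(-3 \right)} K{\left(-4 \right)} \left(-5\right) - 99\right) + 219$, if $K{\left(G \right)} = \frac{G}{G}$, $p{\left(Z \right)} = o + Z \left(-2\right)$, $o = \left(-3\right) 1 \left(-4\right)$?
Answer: $30$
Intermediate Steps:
$o = 12$ ($o = \left(-3\right) \left(-4\right) = 12$)
$p{\left(Z \right)} = 12 - 2 Z$ ($p{\left(Z \right)} = 12 + Z \left(-2\right) = 12 - 2 Z$)
$K{\left(G \right)} = 1$
$\left(p{\left(-3 \right)} K{\left(-4 \right)} \left(-5\right) - 99\right) + 219 = \left(\left(12 - -6\right) 1 \left(-5\right) - 99\right) + 219 = \left(\left(12 + 6\right) 1 \left(-5\right) - 99\right) + 219 = \left(18 \cdot 1 \left(-5\right) - 99\right) + 219 = \left(18 \left(-5\right) - 99\right) + 219 = \left(-90 - 99\right) + 219 = -189 + 219 = 30$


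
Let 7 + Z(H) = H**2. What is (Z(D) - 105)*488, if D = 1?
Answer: -54168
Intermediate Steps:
Z(H) = -7 + H**2
(Z(D) - 105)*488 = ((-7 + 1**2) - 105)*488 = ((-7 + 1) - 105)*488 = (-6 - 105)*488 = -111*488 = -54168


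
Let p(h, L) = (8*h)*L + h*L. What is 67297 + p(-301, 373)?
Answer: -943160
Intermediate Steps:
p(h, L) = 9*L*h (p(h, L) = 8*L*h + L*h = 9*L*h)
67297 + p(-301, 373) = 67297 + 9*373*(-301) = 67297 - 1010457 = -943160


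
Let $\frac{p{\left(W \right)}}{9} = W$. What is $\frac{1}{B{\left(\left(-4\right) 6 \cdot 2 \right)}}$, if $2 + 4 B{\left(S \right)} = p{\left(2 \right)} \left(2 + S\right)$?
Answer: $- \frac{2}{415} \approx -0.0048193$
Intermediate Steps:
$p{\left(W \right)} = 9 W$
$B{\left(S \right)} = \frac{17}{2} + \frac{9 S}{2}$ ($B{\left(S \right)} = - \frac{1}{2} + \frac{9 \cdot 2 \left(2 + S\right)}{4} = - \frac{1}{2} + \frac{18 \left(2 + S\right)}{4} = - \frac{1}{2} + \frac{36 + 18 S}{4} = - \frac{1}{2} + \left(9 + \frac{9 S}{2}\right) = \frac{17}{2} + \frac{9 S}{2}$)
$\frac{1}{B{\left(\left(-4\right) 6 \cdot 2 \right)}} = \frac{1}{\frac{17}{2} + \frac{9 \left(-4\right) 6 \cdot 2}{2}} = \frac{1}{\frac{17}{2} + \frac{9 \left(\left(-24\right) 2\right)}{2}} = \frac{1}{\frac{17}{2} + \frac{9}{2} \left(-48\right)} = \frac{1}{\frac{17}{2} - 216} = \frac{1}{- \frac{415}{2}} = - \frac{2}{415}$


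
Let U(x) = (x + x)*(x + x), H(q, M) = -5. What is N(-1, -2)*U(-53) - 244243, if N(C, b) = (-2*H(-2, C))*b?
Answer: -468963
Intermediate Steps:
U(x) = 4*x**2 (U(x) = (2*x)*(2*x) = 4*x**2)
N(C, b) = 10*b (N(C, b) = (-2*(-5))*b = 10*b)
N(-1, -2)*U(-53) - 244243 = (10*(-2))*(4*(-53)**2) - 244243 = -80*2809 - 244243 = -20*11236 - 244243 = -224720 - 244243 = -468963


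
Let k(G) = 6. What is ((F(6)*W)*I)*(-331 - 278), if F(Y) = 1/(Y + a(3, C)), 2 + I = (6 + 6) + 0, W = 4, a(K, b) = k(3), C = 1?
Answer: -2030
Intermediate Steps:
a(K, b) = 6
I = 10 (I = -2 + ((6 + 6) + 0) = -2 + (12 + 0) = -2 + 12 = 10)
F(Y) = 1/(6 + Y) (F(Y) = 1/(Y + 6) = 1/(6 + Y))
((F(6)*W)*I)*(-331 - 278) = ((4/(6 + 6))*10)*(-331 - 278) = ((4/12)*10)*(-609) = (((1/12)*4)*10)*(-609) = ((⅓)*10)*(-609) = (10/3)*(-609) = -2030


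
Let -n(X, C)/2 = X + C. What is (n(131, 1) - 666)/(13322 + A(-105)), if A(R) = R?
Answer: -930/13217 ≈ -0.070364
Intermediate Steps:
n(X, C) = -2*C - 2*X (n(X, C) = -2*(X + C) = -2*(C + X) = -2*C - 2*X)
(n(131, 1) - 666)/(13322 + A(-105)) = ((-2*1 - 2*131) - 666)/(13322 - 105) = ((-2 - 262) - 666)/13217 = (-264 - 666)*(1/13217) = -930*1/13217 = -930/13217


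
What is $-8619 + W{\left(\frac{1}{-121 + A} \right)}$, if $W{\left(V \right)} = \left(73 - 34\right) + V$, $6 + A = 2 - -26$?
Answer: $- \frac{849421}{99} \approx -8580.0$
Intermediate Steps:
$A = 22$ ($A = -6 + \left(2 - -26\right) = -6 + \left(2 + 26\right) = -6 + 28 = 22$)
$W{\left(V \right)} = 39 + V$
$-8619 + W{\left(\frac{1}{-121 + A} \right)} = -8619 + \left(39 + \frac{1}{-121 + 22}\right) = -8619 + \left(39 + \frac{1}{-99}\right) = -8619 + \left(39 - \frac{1}{99}\right) = -8619 + \frac{3860}{99} = - \frac{849421}{99}$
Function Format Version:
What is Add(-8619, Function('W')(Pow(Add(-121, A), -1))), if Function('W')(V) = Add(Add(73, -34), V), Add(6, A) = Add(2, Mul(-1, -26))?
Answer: Rational(-849421, 99) ≈ -8580.0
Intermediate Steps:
A = 22 (A = Add(-6, Add(2, Mul(-1, -26))) = Add(-6, Add(2, 26)) = Add(-6, 28) = 22)
Function('W')(V) = Add(39, V)
Add(-8619, Function('W')(Pow(Add(-121, A), -1))) = Add(-8619, Add(39, Pow(Add(-121, 22), -1))) = Add(-8619, Add(39, Pow(-99, -1))) = Add(-8619, Add(39, Rational(-1, 99))) = Add(-8619, Rational(3860, 99)) = Rational(-849421, 99)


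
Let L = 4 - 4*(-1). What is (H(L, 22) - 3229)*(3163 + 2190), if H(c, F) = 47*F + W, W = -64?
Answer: -12092427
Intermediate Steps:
L = 8 (L = 4 + 4 = 8)
H(c, F) = -64 + 47*F (H(c, F) = 47*F - 64 = -64 + 47*F)
(H(L, 22) - 3229)*(3163 + 2190) = ((-64 + 47*22) - 3229)*(3163 + 2190) = ((-64 + 1034) - 3229)*5353 = (970 - 3229)*5353 = -2259*5353 = -12092427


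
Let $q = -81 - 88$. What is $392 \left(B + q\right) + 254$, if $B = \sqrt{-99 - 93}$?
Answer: $-65994 + 3136 i \sqrt{3} \approx -65994.0 + 5431.7 i$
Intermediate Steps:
$B = 8 i \sqrt{3}$ ($B = \sqrt{-192} = 8 i \sqrt{3} \approx 13.856 i$)
$q = -169$
$392 \left(B + q\right) + 254 = 392 \left(8 i \sqrt{3} - 169\right) + 254 = 392 \left(-169 + 8 i \sqrt{3}\right) + 254 = \left(-66248 + 3136 i \sqrt{3}\right) + 254 = -65994 + 3136 i \sqrt{3}$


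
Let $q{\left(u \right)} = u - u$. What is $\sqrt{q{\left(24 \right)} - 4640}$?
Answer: $4 i \sqrt{290} \approx 68.118 i$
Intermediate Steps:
$q{\left(u \right)} = 0$
$\sqrt{q{\left(24 \right)} - 4640} = \sqrt{0 - 4640} = \sqrt{-4640} = 4 i \sqrt{290}$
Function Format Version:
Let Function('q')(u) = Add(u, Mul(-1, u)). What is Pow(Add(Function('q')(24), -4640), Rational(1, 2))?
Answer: Mul(4, I, Pow(290, Rational(1, 2))) ≈ Mul(68.118, I)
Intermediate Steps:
Function('q')(u) = 0
Pow(Add(Function('q')(24), -4640), Rational(1, 2)) = Pow(Add(0, -4640), Rational(1, 2)) = Pow(-4640, Rational(1, 2)) = Mul(4, I, Pow(290, Rational(1, 2)))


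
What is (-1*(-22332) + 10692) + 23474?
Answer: 56498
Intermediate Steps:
(-1*(-22332) + 10692) + 23474 = (22332 + 10692) + 23474 = 33024 + 23474 = 56498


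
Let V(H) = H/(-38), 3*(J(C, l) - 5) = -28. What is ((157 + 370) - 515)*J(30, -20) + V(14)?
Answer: -995/19 ≈ -52.368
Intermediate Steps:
J(C, l) = -13/3 (J(C, l) = 5 + (⅓)*(-28) = 5 - 28/3 = -13/3)
V(H) = -H/38 (V(H) = H*(-1/38) = -H/38)
((157 + 370) - 515)*J(30, -20) + V(14) = ((157 + 370) - 515)*(-13/3) - 1/38*14 = (527 - 515)*(-13/3) - 7/19 = 12*(-13/3) - 7/19 = -52 - 7/19 = -995/19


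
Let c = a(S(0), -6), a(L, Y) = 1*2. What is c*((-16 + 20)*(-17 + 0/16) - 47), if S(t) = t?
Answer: -230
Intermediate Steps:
a(L, Y) = 2
c = 2
c*((-16 + 20)*(-17 + 0/16) - 47) = 2*((-16 + 20)*(-17 + 0/16) - 47) = 2*(4*(-17 + 0*(1/16)) - 47) = 2*(4*(-17 + 0) - 47) = 2*(4*(-17) - 47) = 2*(-68 - 47) = 2*(-115) = -230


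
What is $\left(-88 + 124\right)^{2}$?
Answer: $1296$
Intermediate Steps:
$\left(-88 + 124\right)^{2} = 36^{2} = 1296$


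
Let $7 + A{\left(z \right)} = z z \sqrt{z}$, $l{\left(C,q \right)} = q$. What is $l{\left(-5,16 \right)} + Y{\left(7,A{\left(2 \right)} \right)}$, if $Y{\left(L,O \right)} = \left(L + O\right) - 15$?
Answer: $1 + 4 \sqrt{2} \approx 6.6569$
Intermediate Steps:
$A{\left(z \right)} = -7 + z^{\frac{5}{2}}$ ($A{\left(z \right)} = -7 + z z \sqrt{z} = -7 + z^{2} \sqrt{z} = -7 + z^{\frac{5}{2}}$)
$Y{\left(L,O \right)} = -15 + L + O$
$l{\left(-5,16 \right)} + Y{\left(7,A{\left(2 \right)} \right)} = 16 - \left(15 - 4 \sqrt{2}\right) = 1 + 4 \sqrt{2}$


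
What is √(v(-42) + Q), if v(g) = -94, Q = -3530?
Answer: 2*I*√906 ≈ 60.2*I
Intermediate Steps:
√(v(-42) + Q) = √(-94 - 3530) = √(-3624) = 2*I*√906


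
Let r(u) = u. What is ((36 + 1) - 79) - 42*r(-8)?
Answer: 294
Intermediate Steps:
((36 + 1) - 79) - 42*r(-8) = ((36 + 1) - 79) - 42*(-8) = (37 - 79) + 336 = -42 + 336 = 294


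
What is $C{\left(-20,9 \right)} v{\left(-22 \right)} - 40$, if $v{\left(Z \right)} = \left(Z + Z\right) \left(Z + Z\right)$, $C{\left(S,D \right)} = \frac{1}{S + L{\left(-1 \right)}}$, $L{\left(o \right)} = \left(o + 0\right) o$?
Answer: $- \frac{2696}{19} \approx -141.89$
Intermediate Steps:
$L{\left(o \right)} = o^{2}$ ($L{\left(o \right)} = o o = o^{2}$)
$C{\left(S,D \right)} = \frac{1}{1 + S}$ ($C{\left(S,D \right)} = \frac{1}{S + \left(-1\right)^{2}} = \frac{1}{S + 1} = \frac{1}{1 + S}$)
$v{\left(Z \right)} = 4 Z^{2}$ ($v{\left(Z \right)} = 2 Z 2 Z = 4 Z^{2}$)
$C{\left(-20,9 \right)} v{\left(-22 \right)} - 40 = \frac{4 \left(-22\right)^{2}}{1 - 20} - 40 = \frac{4 \cdot 484}{-19} - 40 = \left(- \frac{1}{19}\right) 1936 - 40 = - \frac{1936}{19} - 40 = - \frac{2696}{19}$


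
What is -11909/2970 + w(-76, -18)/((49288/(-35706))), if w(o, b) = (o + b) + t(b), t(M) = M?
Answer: 1411284131/18298170 ≈ 77.127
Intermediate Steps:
w(o, b) = o + 2*b (w(o, b) = (o + b) + b = (b + o) + b = o + 2*b)
-11909/2970 + w(-76, -18)/((49288/(-35706))) = -11909/2970 + (-76 + 2*(-18))/((49288/(-35706))) = -11909*1/2970 + (-76 - 36)/((49288*(-1/35706))) = -11909/2970 - 112/(-24644/17853) = -11909/2970 - 112*(-17853/24644) = -11909/2970 + 499884/6161 = 1411284131/18298170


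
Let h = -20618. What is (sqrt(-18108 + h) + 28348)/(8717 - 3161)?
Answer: 7087/1389 + 17*I*sqrt(134)/5556 ≈ 5.1022 + 0.035419*I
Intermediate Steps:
(sqrt(-18108 + h) + 28348)/(8717 - 3161) = (sqrt(-18108 - 20618) + 28348)/(8717 - 3161) = (sqrt(-38726) + 28348)/5556 = (17*I*sqrt(134) + 28348)*(1/5556) = (28348 + 17*I*sqrt(134))*(1/5556) = 7087/1389 + 17*I*sqrt(134)/5556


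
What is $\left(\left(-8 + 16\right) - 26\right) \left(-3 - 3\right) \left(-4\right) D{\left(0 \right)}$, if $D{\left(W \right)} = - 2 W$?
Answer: $0$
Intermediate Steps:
$\left(\left(-8 + 16\right) - 26\right) \left(-3 - 3\right) \left(-4\right) D{\left(0 \right)} = \left(\left(-8 + 16\right) - 26\right) \left(-3 - 3\right) \left(-4\right) \left(\left(-2\right) 0\right) = \left(8 - 26\right) \left(\left(-6\right) \left(-4\right)\right) 0 = \left(-18\right) 24 \cdot 0 = \left(-432\right) 0 = 0$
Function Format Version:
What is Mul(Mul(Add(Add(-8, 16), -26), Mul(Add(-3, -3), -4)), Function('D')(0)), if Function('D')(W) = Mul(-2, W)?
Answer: 0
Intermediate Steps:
Mul(Mul(Add(Add(-8, 16), -26), Mul(Add(-3, -3), -4)), Function('D')(0)) = Mul(Mul(Add(Add(-8, 16), -26), Mul(Add(-3, -3), -4)), Mul(-2, 0)) = Mul(Mul(Add(8, -26), Mul(-6, -4)), 0) = Mul(Mul(-18, 24), 0) = Mul(-432, 0) = 0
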